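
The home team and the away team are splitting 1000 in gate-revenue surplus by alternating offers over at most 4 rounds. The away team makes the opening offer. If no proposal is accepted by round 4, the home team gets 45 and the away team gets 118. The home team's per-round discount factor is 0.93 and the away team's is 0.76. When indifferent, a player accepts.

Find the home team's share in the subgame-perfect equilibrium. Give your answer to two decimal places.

802.96

Round 4 (the home team proposes): the away team gets 118 if talks fail, so the home team offers 118 and keeps 882.
Round 3 (the away team proposes): the home team can get 882 next round, worth 0.93 × 882 = 820.26 now. The away team offers 820.26 and keeps 1000 − 820.26 = 179.74.
Round 2 (the home team proposes): the away team can get 179.74 next round, worth 0.76 × 179.74 = 136.6024 now. The home team offers 136.6024 and keeps 1000 − 136.6024 = 863.3976.
Round 1 (the away team proposes): the home team can get 863.3976 next round, worth 0.93 × 863.3976 = 802.959768 now; the away team offers that and keeps 197.040232.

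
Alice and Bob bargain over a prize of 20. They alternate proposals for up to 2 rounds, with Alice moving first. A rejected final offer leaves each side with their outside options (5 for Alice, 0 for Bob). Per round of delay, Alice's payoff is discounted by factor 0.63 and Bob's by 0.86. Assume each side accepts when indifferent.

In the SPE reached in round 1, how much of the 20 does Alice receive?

By backward induction:
Round 2 (Bob proposes): Alice gets 5 if talks fail, so Bob offers 5 and keeps 15.
Round 1 (Alice proposes): Bob can get 15 next round, worth 0.86 × 15 = 12.9 now, so Alice offers 12.9, keeping 7.1.

7.1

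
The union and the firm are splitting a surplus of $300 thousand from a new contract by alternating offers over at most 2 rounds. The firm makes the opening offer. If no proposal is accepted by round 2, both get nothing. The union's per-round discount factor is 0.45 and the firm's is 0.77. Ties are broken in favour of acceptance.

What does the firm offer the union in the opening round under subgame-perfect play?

Round 2 (the union proposes): rejection yields 0 for the firm; the union offers 0 and keeps 300.
Round 1 (the firm proposes): the union can get 300 next round, worth 0.45 × 300 = 135 now. The firm offers 135 and keeps 300 − 135 = 165.

135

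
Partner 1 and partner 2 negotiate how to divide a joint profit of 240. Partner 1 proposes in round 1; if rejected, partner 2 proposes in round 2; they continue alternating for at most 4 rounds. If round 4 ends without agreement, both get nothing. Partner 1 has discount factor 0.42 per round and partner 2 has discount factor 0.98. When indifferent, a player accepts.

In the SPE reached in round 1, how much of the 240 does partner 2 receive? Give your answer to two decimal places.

Solve by backward induction from round 4.
Round 4 (partner 2 proposes): partner 1 will accept anything ≥ 0, so partner 2 offers 0 and keeps 240.
Round 3 (partner 1 proposes): partner 2 can get 240 next round, worth 0.98 × 240 = 235.2 now; partner 1 offers that and keeps 4.8.
Round 2 (partner 2 proposes): partner 1 can get 4.8 next round, worth 0.42 × 4.8 = 2.016 now. Partner 2 offers 2.016 and keeps 240 − 2.016 = 237.984.
Round 1 (partner 1 proposes): partner 2 can get 237.984 next round, worth 0.98 × 237.984 = 233.22432 now. Partner 1 offers 233.22432 and keeps 240 − 233.22432 = 6.77568.

233.22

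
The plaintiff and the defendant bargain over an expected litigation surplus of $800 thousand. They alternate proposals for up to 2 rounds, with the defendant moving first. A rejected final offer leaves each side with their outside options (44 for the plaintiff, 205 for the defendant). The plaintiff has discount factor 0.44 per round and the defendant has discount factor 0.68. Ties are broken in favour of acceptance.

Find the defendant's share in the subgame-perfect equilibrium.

Round 2 (the plaintiff proposes): the defendant gets 205 if talks fail, so the plaintiff offers 205 and keeps 595.
Round 1 (the defendant proposes): the plaintiff can get 595 next round, worth 0.44 × 595 = 261.8 now, so the defendant offers 261.8, keeping 538.2.

538.2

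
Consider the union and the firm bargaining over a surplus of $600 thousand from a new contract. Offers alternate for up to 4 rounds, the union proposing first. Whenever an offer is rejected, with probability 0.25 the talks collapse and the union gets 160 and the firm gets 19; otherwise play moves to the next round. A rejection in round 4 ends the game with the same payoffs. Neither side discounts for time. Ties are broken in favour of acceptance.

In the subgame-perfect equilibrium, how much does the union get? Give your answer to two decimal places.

Round 4 (the firm proposes): the union gets 160 if talks fail, so the firm offers 160 and keeps 440.
Round 3 (the union proposes): rejecting gives the firm an expected 0.75 × 440 + 0.25 × 19 = 334.75, so the union offers 334.75, keeping 265.25.
Round 2 (the firm proposes): rejecting gives the union an expected 0.75 × 265.25 + 0.25 × 160 = 238.9375, so the firm offers 238.9375, keeping 361.0625.
Round 1 (the union proposes): rejecting gives the firm an expected 0.75 × 361.0625 + 0.25 × 19 = 275.546875. The union offers 275.546875 and keeps 600 − 275.546875 = 324.453125.

324.45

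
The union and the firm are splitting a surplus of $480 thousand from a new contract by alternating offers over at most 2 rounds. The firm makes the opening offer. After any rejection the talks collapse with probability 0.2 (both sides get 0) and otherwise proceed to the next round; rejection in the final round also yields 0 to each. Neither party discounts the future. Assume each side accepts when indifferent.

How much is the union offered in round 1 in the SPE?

Round 2 (the union proposes): the firm will accept anything ≥ 0, so the union offers 0 and keeps 480.
Round 1 (the firm proposes): rejecting gives the union an expected 0.8 × 480 = 384; the firm offers that and keeps 96.

384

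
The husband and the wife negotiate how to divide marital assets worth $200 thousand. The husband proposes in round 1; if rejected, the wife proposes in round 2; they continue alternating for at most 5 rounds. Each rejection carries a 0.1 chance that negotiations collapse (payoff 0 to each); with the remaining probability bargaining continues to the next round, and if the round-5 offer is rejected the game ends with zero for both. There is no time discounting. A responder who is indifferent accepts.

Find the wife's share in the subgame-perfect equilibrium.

32.58

By backward induction:
Round 5 (the husband proposes): rejection yields 0 for the wife; the husband offers 0 and keeps 200.
Round 4 (the wife proposes): rejecting gives the husband an expected 0.9 × 200 = 180; the wife offers that and keeps 20.
Round 3 (the husband proposes): rejecting gives the wife an expected 0.9 × 20 = 18, so the husband offers 18, keeping 182.
Round 2 (the wife proposes): rejecting gives the husband an expected 0.9 × 182 = 163.8. The wife offers 163.8 and keeps 200 − 163.8 = 36.2.
Round 1 (the husband proposes): rejecting gives the wife an expected 0.9 × 36.2 = 32.58. The husband offers 32.58 and keeps 200 − 32.58 = 167.42.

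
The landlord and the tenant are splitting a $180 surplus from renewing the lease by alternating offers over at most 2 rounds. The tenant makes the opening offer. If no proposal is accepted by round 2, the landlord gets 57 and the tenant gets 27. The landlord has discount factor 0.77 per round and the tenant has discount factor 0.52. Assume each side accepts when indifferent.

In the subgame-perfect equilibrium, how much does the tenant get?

62.19

Round 2 (the landlord proposes): the tenant gets 27 if talks fail, so the landlord offers 27 and keeps 153.
Round 1 (the tenant proposes): the landlord can get 153 next round, worth 0.77 × 153 = 117.81 now, so the tenant offers 117.81, keeping 62.19.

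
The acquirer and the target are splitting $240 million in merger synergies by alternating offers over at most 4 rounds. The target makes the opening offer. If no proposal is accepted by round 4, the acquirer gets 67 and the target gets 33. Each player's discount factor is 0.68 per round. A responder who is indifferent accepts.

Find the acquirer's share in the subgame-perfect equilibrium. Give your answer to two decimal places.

Round 4 (the acquirer proposes): the target gets 33 if talks fail, so the acquirer offers 33 and keeps 207.
Round 3 (the target proposes): the acquirer can get 207 next round, worth 0.68 × 207 = 140.76 now, so the target offers 140.76, keeping 99.24.
Round 2 (the acquirer proposes): the target can get 99.24 next round, worth 0.68 × 99.24 = 67.4832 now. The acquirer offers 67.4832 and keeps 240 − 67.4832 = 172.5168.
Round 1 (the target proposes): the acquirer can get 172.5168 next round, worth 0.68 × 172.5168 = 117.311424 now; the target offers that and keeps 122.688576.

117.31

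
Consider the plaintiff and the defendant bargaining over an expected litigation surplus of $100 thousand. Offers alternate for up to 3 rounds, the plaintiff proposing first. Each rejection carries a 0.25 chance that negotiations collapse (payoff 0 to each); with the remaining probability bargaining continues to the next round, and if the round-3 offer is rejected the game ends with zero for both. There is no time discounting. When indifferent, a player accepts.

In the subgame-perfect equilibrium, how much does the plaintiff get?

81.25

Round 3 (the plaintiff proposes): the defendant will accept anything ≥ 0, so the plaintiff offers 0 and keeps 100.
Round 2 (the defendant proposes): rejecting gives the plaintiff an expected 0.75 × 100 = 75; the defendant offers that and keeps 25.
Round 1 (the plaintiff proposes): rejecting gives the defendant an expected 0.75 × 25 = 18.75. The plaintiff offers 18.75 and keeps 100 − 18.75 = 81.25.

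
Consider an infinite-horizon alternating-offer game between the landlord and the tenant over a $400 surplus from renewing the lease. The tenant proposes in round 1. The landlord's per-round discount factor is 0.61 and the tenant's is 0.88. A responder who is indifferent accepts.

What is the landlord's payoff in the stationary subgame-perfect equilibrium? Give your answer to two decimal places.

63.21

In a stationary SPE each proposer offers the other exactly their discounted continuation value.
If the tenant keeps x when proposing and the landlord keeps y when proposing, then x = 400 − 0.61y and y = 400 − 0.88x.
Solving: x = 400(1 − 0.61) / (1 − 0.88·0.61) = 156 / 0.4632 ≈ 336.7876.
The landlord gets 400 − 336.7876 ≈ 63.2124.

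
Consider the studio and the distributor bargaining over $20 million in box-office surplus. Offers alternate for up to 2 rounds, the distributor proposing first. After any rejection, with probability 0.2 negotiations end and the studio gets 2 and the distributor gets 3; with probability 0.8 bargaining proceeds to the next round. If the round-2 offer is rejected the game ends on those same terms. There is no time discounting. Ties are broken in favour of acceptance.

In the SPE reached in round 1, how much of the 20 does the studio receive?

Round 2 (the studio proposes): the distributor gets 3 if talks fail, so the studio offers 3 and keeps 17.
Round 1 (the distributor proposes): rejecting gives the studio an expected 0.8 × 17 + 0.2 × 2 = 14; the distributor offers that and keeps 6.

14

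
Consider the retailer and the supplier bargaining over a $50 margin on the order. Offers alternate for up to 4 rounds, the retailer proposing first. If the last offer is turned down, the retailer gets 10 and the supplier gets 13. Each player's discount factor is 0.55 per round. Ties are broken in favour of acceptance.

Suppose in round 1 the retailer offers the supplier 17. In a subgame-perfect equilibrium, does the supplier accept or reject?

Reject

Round 4 (the supplier proposes): the retailer gets 10 if talks fail, so the supplier offers 10 and keeps 40.
Round 3 (the retailer proposes): the supplier can get 40 next round, worth 0.55 × 40 = 22 now, so the retailer offers 22, keeping 28.
Round 2 (the supplier proposes): the retailer can get 28 next round, worth 0.55 × 28 = 15.4 now. The supplier offers 15.4 and keeps 50 − 15.4 = 34.6.
So by rejecting in round 1, the supplier gets 34.6 next round, worth 0.55 × 34.6 = 19.03 now.
Offer 17 < 19.03, so the supplier rejects.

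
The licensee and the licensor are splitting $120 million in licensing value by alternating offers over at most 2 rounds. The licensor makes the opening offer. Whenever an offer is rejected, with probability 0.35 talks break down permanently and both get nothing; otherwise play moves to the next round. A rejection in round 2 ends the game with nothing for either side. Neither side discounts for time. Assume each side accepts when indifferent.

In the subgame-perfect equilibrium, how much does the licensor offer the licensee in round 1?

By backward induction:
Round 2 (the licensee proposes): the licensor will accept anything ≥ 0, so the licensee offers 0 and keeps 120.
Round 1 (the licensor proposes): rejecting gives the licensee an expected 0.65 × 120 = 78, so the licensor offers 78, keeping 42.

78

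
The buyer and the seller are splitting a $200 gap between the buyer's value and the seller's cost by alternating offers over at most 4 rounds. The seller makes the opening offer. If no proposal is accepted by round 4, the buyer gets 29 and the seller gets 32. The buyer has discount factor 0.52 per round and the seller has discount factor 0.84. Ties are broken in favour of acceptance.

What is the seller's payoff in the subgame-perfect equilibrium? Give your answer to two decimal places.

145.20

Round 4 (the buyer proposes): the seller gets 32 if talks fail, so the buyer offers 32 and keeps 168.
Round 3 (the seller proposes): the buyer can get 168 next round, worth 0.52 × 168 = 87.36 now. The seller offers 87.36 and keeps 200 − 87.36 = 112.64.
Round 2 (the buyer proposes): the seller can get 112.64 next round, worth 0.84 × 112.64 = 94.6176 now; the buyer offers that and keeps 105.3824.
Round 1 (the seller proposes): the buyer can get 105.3824 next round, worth 0.52 × 105.3824 = 54.798848 now; the seller offers that and keeps 145.201152.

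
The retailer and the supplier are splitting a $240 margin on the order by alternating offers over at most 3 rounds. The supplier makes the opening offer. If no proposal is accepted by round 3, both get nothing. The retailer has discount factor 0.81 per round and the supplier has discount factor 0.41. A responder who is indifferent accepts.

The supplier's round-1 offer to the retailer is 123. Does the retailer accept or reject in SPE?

Work out the retailer's continuation value if the offer is rejected.
Round 3 (the supplier proposes): the retailer will accept anything ≥ 0, so the supplier offers 0 and keeps 240.
Round 2 (the retailer proposes): the supplier can get 240 next round, worth 0.41 × 240 = 98.4 now. The retailer offers 98.4 and keeps 240 − 98.4 = 141.6.
So by rejecting in round 1, the retailer gets 141.6 next round, worth 0.81 × 141.6 = 114.696 now.
Offer 123 ≥ 114.696, so the retailer accepts.

Accept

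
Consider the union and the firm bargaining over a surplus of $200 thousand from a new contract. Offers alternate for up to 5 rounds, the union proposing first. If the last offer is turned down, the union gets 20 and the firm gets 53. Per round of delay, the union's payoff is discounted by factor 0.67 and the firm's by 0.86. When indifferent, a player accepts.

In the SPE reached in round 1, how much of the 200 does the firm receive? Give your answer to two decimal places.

107.06

Round 5 (the union proposes): the firm gets 53 if talks fail, so the union offers 53 and keeps 147.
Round 4 (the firm proposes): the union can get 147 next round, worth 0.67 × 147 = 98.49 now, so the firm offers 98.49, keeping 101.51.
Round 3 (the union proposes): the firm can get 101.51 next round, worth 0.86 × 101.51 = 87.2986 now, so the union offers 87.2986, keeping 112.7014.
Round 2 (the firm proposes): the union can get 112.7014 next round, worth 0.67 × 112.7014 = 75.509938 now, so the firm offers 75.509938, keeping 124.490062.
Round 1 (the union proposes): the firm can get 124.490062 next round, worth 0.86 × 124.490062 = 107.06145332 now; the union offers that and keeps 92.93854668.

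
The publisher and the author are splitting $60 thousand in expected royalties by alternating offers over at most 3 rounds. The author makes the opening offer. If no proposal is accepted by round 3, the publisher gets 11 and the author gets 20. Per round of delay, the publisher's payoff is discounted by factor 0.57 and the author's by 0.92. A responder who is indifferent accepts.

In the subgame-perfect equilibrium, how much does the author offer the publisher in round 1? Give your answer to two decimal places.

8.50

Round 3 (the author proposes): the publisher gets 11 if talks fail, so the author offers 11 and keeps 49.
Round 2 (the publisher proposes): the author can get 49 next round, worth 0.92 × 49 = 45.08 now; the publisher offers that and keeps 14.92.
Round 1 (the author proposes): the publisher can get 14.92 next round, worth 0.57 × 14.92 = 8.5044 now; the author offers that and keeps 51.4956.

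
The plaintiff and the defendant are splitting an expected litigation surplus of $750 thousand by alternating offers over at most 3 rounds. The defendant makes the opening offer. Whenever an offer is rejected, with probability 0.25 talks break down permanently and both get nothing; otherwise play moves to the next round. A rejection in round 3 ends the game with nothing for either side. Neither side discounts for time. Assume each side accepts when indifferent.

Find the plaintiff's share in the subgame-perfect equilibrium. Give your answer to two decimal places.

140.63

By backward induction:
Round 3 (the defendant proposes): the plaintiff will accept anything ≥ 0, so the defendant offers 0 and keeps 750.
Round 2 (the plaintiff proposes): rejecting gives the defendant an expected 0.75 × 750 = 562.5; the plaintiff offers that and keeps 187.5.
Round 1 (the defendant proposes): rejecting gives the plaintiff an expected 0.75 × 187.5 = 140.625; the defendant offers that and keeps 609.375.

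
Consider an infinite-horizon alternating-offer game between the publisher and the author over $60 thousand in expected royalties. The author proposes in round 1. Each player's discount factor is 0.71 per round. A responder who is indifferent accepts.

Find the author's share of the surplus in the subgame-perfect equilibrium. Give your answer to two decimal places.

Let x be the author's share when the author proposes and y be the publisher's share when the publisher proposes.
The publisher accepts iff offered ≥ 0.71·y, so x = 60 − 0.71y. Symmetrically y = 60 − 0.71x.
Substituting: x = 60 − 0.71(60 − 0.71x), giving x(1 − 0.71·0.71) = 60(1 − 0.71).
So x = 60 × 0.29 / 0.4959 ≈ 35.0877, and the publisher receives 60 − x ≈ 24.9123.

35.09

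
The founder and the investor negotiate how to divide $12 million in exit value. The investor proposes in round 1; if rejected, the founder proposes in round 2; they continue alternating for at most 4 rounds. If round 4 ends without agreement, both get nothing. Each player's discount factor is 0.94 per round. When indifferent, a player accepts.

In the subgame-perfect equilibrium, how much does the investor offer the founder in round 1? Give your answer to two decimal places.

Solve by backward induction from round 4.
Round 4 (the founder proposes): the investor will accept anything ≥ 0, so the founder offers 0 and keeps 12.
Round 3 (the investor proposes): the founder can get 12 next round, worth 0.94 × 12 = 11.28 now. The investor offers 11.28 and keeps 12 − 11.28 = 0.72.
Round 2 (the founder proposes): the investor can get 0.72 next round, worth 0.94 × 0.72 = 0.6768 now. The founder offers 0.6768 and keeps 12 − 0.6768 = 11.3232.
Round 1 (the investor proposes): the founder can get 11.3232 next round, worth 0.94 × 11.3232 = 10.643808 now; the investor offers that and keeps 1.356192.

10.64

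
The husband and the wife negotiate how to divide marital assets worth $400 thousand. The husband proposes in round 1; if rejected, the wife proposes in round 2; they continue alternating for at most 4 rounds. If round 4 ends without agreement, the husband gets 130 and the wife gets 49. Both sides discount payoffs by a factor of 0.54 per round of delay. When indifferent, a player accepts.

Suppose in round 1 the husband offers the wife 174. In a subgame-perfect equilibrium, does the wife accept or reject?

Accept

Round 4 (the wife proposes): the husband gets 130 if talks fail, so the wife offers 130 and keeps 270.
Round 3 (the husband proposes): the wife can get 270 next round, worth 0.54 × 270 = 145.8 now; the husband offers that and keeps 254.2.
Round 2 (the wife proposes): the husband can get 254.2 next round, worth 0.54 × 254.2 = 137.268 now. The wife offers 137.268 and keeps 400 − 137.268 = 262.732.
So by rejecting in round 1, the wife gets 262.732 next round, worth 0.54 × 262.732 = 141.87528 now.
Offer 174 ≥ 141.87528, so the wife accepts.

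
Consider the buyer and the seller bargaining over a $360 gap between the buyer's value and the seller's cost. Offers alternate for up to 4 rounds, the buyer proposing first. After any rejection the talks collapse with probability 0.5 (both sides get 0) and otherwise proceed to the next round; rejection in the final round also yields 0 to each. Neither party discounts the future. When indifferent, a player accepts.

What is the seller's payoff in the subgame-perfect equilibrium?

Round 4 (the seller proposes): rejection yields 0 for the buyer; the seller offers 0 and keeps 360.
Round 3 (the buyer proposes): rejecting gives the seller an expected 0.5 × 360 = 180, so the buyer offers 180, keeping 180.
Round 2 (the seller proposes): rejecting gives the buyer an expected 0.5 × 180 = 90, so the seller offers 90, keeping 270.
Round 1 (the buyer proposes): rejecting gives the seller an expected 0.5 × 270 = 135; the buyer offers that and keeps 225.

135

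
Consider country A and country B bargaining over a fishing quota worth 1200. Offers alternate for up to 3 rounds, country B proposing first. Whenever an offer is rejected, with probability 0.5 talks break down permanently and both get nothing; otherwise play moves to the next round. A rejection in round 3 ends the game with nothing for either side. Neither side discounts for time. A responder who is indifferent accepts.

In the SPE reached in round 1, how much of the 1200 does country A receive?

Round 3 (country B proposes): rejection yields 0 for country A; country B offers 0 and keeps 1200.
Round 2 (country A proposes): rejecting gives country B an expected 0.5 × 1200 = 600. Country A offers 600 and keeps 1200 − 600 = 600.
Round 1 (country B proposes): rejecting gives country A an expected 0.5 × 600 = 300, so country B offers 300, keeping 900.

300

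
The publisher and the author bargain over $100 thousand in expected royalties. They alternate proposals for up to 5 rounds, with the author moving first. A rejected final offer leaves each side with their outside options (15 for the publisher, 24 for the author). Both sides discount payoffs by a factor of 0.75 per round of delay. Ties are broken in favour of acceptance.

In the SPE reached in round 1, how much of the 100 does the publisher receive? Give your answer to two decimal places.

34.04

Round 5 (the author proposes): the publisher gets 15 if talks fail, so the author offers 15 and keeps 85.
Round 4 (the publisher proposes): the author can get 85 next round, worth 0.75 × 85 = 63.75 now. The publisher offers 63.75 and keeps 100 − 63.75 = 36.25.
Round 3 (the author proposes): the publisher can get 36.25 next round, worth 0.75 × 36.25 = 27.1875 now; the author offers that and keeps 72.8125.
Round 2 (the publisher proposes): the author can get 72.8125 next round, worth 0.75 × 72.8125 = 54.609375 now. The publisher offers 54.609375 and keeps 100 − 54.609375 = 45.390625.
Round 1 (the author proposes): the publisher can get 45.390625 next round, worth 0.75 × 45.390625 = 34.04296875 now. The author offers 34.04296875 and keeps 100 − 34.04296875 = 65.95703125.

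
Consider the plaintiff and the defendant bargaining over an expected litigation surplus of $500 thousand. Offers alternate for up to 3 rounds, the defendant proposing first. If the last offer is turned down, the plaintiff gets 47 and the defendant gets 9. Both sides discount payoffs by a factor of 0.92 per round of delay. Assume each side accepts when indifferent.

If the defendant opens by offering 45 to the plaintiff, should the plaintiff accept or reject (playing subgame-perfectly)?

Reject

Work out the plaintiff's continuation value if the offer is rejected.
Round 3 (the defendant proposes): the plaintiff gets 47 if talks fail, so the defendant offers 47 and keeps 453.
Round 2 (the plaintiff proposes): the defendant can get 453 next round, worth 0.92 × 453 = 416.76 now, so the plaintiff offers 416.76, keeping 83.24.
So by rejecting in round 1, the plaintiff gets 83.24 next round, worth 0.92 × 83.24 = 76.5808 now.
Offer 45 < 76.5808, so the plaintiff rejects.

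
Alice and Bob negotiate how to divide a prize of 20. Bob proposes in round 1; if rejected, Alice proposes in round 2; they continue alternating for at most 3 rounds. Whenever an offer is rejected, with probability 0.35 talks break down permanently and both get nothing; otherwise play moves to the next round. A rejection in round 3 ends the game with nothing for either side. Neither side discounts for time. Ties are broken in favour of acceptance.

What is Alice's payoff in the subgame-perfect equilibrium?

4.55

Round 3 (Bob proposes): Alice will accept anything ≥ 0, so Bob offers 0 and keeps 20.
Round 2 (Alice proposes): rejecting gives Bob an expected 0.65 × 20 = 13. Alice offers 13 and keeps 20 − 13 = 7.
Round 1 (Bob proposes): rejecting gives Alice an expected 0.65 × 7 = 4.55, so Bob offers 4.55, keeping 15.45.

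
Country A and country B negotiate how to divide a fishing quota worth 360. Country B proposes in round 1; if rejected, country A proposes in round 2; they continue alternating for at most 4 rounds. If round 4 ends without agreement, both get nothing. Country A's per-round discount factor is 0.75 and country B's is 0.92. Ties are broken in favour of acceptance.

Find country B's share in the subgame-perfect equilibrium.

Round 4 (country A proposes): rejection yields 0 for country B; country A offers 0 and keeps 360.
Round 3 (country B proposes): country A can get 360 next round, worth 0.75 × 360 = 270 now; country B offers that and keeps 90.
Round 2 (country A proposes): country B can get 90 next round, worth 0.92 × 90 = 82.8 now, so country A offers 82.8, keeping 277.2.
Round 1 (country B proposes): country A can get 277.2 next round, worth 0.75 × 277.2 = 207.9 now; country B offers that and keeps 152.1.

152.1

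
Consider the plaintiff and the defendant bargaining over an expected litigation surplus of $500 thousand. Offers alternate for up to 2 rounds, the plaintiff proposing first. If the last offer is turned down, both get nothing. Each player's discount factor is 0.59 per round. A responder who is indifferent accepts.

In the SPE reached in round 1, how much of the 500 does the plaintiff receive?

205

By backward induction:
Round 2 (the defendant proposes): the plaintiff will accept anything ≥ 0, so the defendant offers 0 and keeps 500.
Round 1 (the plaintiff proposes): the defendant can get 500 next round, worth 0.59 × 500 = 295 now, so the plaintiff offers 295, keeping 205.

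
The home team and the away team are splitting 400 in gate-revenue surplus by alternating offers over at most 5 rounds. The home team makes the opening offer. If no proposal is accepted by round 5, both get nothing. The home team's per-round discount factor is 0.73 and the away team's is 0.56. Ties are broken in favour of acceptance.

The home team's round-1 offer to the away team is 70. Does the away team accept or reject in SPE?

Reject

Round 5 (the home team proposes): rejection yields 0 for the away team; the home team offers 0 and keeps 400.
Round 4 (the away team proposes): the home team can get 400 next round, worth 0.73 × 400 = 292 now, so the away team offers 292, keeping 108.
Round 3 (the home team proposes): the away team can get 108 next round, worth 0.56 × 108 = 60.48 now, so the home team offers 60.48, keeping 339.52.
Round 2 (the away team proposes): the home team can get 339.52 next round, worth 0.73 × 339.52 = 247.8496 now; the away team offers that and keeps 152.1504.
So by rejecting in round 1, the away team gets 152.1504 next round, worth 0.56 × 152.1504 = 85.204224 now.
Offer 70 < 85.204224, so the away team rejects.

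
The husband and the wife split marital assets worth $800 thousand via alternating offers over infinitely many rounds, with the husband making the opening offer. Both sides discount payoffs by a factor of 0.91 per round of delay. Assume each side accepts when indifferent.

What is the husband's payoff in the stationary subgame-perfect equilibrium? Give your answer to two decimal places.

When the husband proposes, the wife accepts any offer worth at least 0.91 times what the wife would get by proposing next round; and vice versa.
This gives x = 800 − 0.91y and y = 800 − 0.91x, where x and y are each side's share when it proposes.
Hence (1 − 0.91·0.91)x = 800(1 − 0.91), i.e. 0.1719·x = 72.
x ≈ 418.8482; the wife's share is 800 − x ≈ 381.1518.

418.85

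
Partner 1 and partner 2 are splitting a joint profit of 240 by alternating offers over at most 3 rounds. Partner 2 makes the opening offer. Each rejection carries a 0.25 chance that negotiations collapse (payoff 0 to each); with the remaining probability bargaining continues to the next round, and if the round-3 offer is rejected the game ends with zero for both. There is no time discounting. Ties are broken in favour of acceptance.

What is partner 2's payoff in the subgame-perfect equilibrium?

Round 3 (partner 2 proposes): partner 1 will accept anything ≥ 0, so partner 2 offers 0 and keeps 240.
Round 2 (partner 1 proposes): rejecting gives partner 2 an expected 0.75 × 240 = 180. Partner 1 offers 180 and keeps 240 − 180 = 60.
Round 1 (partner 2 proposes): rejecting gives partner 1 an expected 0.75 × 60 = 45. Partner 2 offers 45 and keeps 240 − 45 = 195.

195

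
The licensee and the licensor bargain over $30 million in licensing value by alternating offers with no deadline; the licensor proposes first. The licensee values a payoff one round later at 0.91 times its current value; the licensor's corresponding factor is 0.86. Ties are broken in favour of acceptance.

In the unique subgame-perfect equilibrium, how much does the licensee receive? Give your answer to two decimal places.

17.58

When the licensor proposes, the licensee accepts any offer worth at least 0.91 times what the licensee would get by proposing next round; and vice versa.
This gives x = 30 − 0.91y and y = 30 − 0.86x, where x and y are each side's share when it proposes.
Hence (1 − 0.91·0.86)x = 30(1 − 0.91), i.e. 0.2174·x = 2.7.
x ≈ 12.4195; the licensee's share is 30 − x ≈ 17.5805.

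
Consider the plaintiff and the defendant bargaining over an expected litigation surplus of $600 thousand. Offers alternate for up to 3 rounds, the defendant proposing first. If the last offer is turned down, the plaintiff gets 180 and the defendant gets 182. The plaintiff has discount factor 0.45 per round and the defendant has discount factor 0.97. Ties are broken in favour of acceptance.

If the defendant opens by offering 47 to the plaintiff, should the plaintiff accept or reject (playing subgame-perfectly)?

Reject

Work out the plaintiff's continuation value if the offer is rejected.
Round 3 (the defendant proposes): the plaintiff gets 180 if talks fail, so the defendant offers 180 and keeps 420.
Round 2 (the plaintiff proposes): the defendant can get 420 next round, worth 0.97 × 420 = 407.4 now; the plaintiff offers that and keeps 192.6.
So by rejecting in round 1, the plaintiff gets 192.6 next round, worth 0.45 × 192.6 = 86.67 now.
Offer 47 < 86.67, so the plaintiff rejects.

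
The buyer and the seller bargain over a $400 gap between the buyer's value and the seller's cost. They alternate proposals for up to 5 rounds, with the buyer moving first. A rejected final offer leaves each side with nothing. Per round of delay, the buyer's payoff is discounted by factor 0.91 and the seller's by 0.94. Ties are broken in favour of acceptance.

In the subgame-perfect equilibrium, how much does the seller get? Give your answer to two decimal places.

Work backward from the last round.
Round 5 (the buyer proposes): the seller will accept anything ≥ 0, so the buyer offers 0 and keeps 400.
Round 4 (the seller proposes): the buyer can get 400 next round, worth 0.91 × 400 = 364 now. The seller offers 364 and keeps 400 − 364 = 36.
Round 3 (the buyer proposes): the seller can get 36 next round, worth 0.94 × 36 = 33.84 now; the buyer offers that and keeps 366.16.
Round 2 (the seller proposes): the buyer can get 366.16 next round, worth 0.91 × 366.16 = 333.2056 now; the seller offers that and keeps 66.7944.
Round 1 (the buyer proposes): the seller can get 66.7944 next round, worth 0.94 × 66.7944 = 62.786736 now, so the buyer offers 62.786736, keeping 337.213264.

62.79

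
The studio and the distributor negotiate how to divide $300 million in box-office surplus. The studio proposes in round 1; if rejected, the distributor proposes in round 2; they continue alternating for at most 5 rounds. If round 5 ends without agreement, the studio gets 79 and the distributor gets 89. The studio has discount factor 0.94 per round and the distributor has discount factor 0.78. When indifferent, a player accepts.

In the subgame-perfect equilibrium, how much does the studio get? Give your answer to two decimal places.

Round 5 (the studio proposes): the distributor gets 89 if talks fail, so the studio offers 89 and keeps 211.
Round 4 (the distributor proposes): the studio can get 211 next round, worth 0.94 × 211 = 198.34 now. The distributor offers 198.34 and keeps 300 − 198.34 = 101.66.
Round 3 (the studio proposes): the distributor can get 101.66 next round, worth 0.78 × 101.66 = 79.2948 now; the studio offers that and keeps 220.7052.
Round 2 (the distributor proposes): the studio can get 220.7052 next round, worth 0.94 × 220.7052 = 207.462888 now, so the distributor offers 207.462888, keeping 92.537112.
Round 1 (the studio proposes): the distributor can get 92.537112 next round, worth 0.78 × 92.537112 = 72.17894736 now, so the studio offers 72.17894736, keeping 227.82105264.

227.82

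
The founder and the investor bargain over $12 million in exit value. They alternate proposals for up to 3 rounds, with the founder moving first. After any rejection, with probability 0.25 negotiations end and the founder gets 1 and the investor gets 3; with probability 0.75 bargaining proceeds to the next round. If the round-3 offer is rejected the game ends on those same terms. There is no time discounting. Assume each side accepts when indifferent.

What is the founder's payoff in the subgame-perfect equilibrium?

7.5

Round 3 (the founder proposes): the investor gets 3 if talks fail, so the founder offers 3 and keeps 9.
Round 2 (the investor proposes): rejecting gives the founder an expected 0.75 × 9 + 0.25 × 1 = 7, so the investor offers 7, keeping 5.
Round 1 (the founder proposes): rejecting gives the investor an expected 0.75 × 5 + 0.25 × 3 = 4.5, so the founder offers 4.5, keeping 7.5.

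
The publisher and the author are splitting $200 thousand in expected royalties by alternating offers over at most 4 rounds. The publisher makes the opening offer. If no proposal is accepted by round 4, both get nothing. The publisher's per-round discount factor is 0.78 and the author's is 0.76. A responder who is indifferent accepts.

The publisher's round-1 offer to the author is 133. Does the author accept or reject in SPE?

Accept

Round 4 (the author proposes): the publisher will accept anything ≥ 0, so the author offers 0 and keeps 200.
Round 3 (the publisher proposes): the author can get 200 next round, worth 0.76 × 200 = 152 now; the publisher offers that and keeps 48.
Round 2 (the author proposes): the publisher can get 48 next round, worth 0.78 × 48 = 37.44 now; the author offers that and keeps 162.56.
So by rejecting in round 1, the author gets 162.56 next round, worth 0.76 × 162.56 = 123.5456 now.
Offer 133 ≥ 123.5456, so the author accepts.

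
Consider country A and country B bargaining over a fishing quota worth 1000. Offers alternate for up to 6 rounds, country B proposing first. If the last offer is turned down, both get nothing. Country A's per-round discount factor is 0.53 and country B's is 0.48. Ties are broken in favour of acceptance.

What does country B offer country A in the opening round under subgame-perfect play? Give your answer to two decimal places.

Round 6 (country A proposes): rejection yields 0 for country B; country A offers 0 and keeps 1000.
Round 5 (country B proposes): country A can get 1000 next round, worth 0.53 × 1000 = 530 now; country B offers that and keeps 470.
Round 4 (country A proposes): country B can get 470 next round, worth 0.48 × 470 = 225.6 now; country A offers that and keeps 774.4.
Round 3 (country B proposes): country A can get 774.4 next round, worth 0.53 × 774.4 = 410.432 now. Country B offers 410.432 and keeps 1000 − 410.432 = 589.568.
Round 2 (country A proposes): country B can get 589.568 next round, worth 0.48 × 589.568 = 282.99264 now, so country A offers 282.99264, keeping 717.00736.
Round 1 (country B proposes): country A can get 717.00736 next round, worth 0.53 × 717.00736 = 380.0139008 now; country B offers that and keeps 619.9860992.

380.01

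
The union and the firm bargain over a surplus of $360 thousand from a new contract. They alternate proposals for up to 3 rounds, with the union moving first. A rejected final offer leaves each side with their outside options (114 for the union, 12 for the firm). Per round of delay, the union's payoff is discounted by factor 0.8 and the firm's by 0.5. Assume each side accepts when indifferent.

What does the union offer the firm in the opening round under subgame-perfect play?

40.8

Round 3 (the union proposes): the firm gets 12 if talks fail, so the union offers 12 and keeps 348.
Round 2 (the firm proposes): the union can get 348 next round, worth 0.8 × 348 = 278.4 now, so the firm offers 278.4, keeping 81.6.
Round 1 (the union proposes): the firm can get 81.6 next round, worth 0.5 × 81.6 = 40.8 now, so the union offers 40.8, keeping 319.2.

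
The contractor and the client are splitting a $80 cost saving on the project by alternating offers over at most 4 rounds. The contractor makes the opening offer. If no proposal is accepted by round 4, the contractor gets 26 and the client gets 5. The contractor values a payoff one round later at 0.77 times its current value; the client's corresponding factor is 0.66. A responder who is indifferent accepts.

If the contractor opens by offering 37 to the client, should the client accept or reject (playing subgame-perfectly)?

Round 4 (the client proposes): the contractor gets 26 if talks fail, so the client offers 26 and keeps 54.
Round 3 (the contractor proposes): the client can get 54 next round, worth 0.66 × 54 = 35.64 now, so the contractor offers 35.64, keeping 44.36.
Round 2 (the client proposes): the contractor can get 44.36 next round, worth 0.77 × 44.36 = 34.1572 now, so the client offers 34.1572, keeping 45.8428.
So by rejecting in round 1, the client gets 45.8428 next round, worth 0.66 × 45.8428 = 30.256248 now.
Offer 37 ≥ 30.256248, so the client accepts.

Accept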